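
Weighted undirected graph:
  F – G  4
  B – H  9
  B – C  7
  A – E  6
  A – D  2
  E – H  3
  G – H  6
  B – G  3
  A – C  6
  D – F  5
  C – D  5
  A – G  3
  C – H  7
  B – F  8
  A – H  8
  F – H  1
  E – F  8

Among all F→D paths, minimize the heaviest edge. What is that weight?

Some routes from F to D:
F -> G -> A -> D: max(4, 3, 2) = 4
F -> H -> G -> A -> C -> D: max(1, 6, 3, 6, 5) = 6
F -> D: max(5) = 5
F -> H -> G -> A -> D: max(1, 6, 3, 2) = 6
Smallest bottleneck: 4.

4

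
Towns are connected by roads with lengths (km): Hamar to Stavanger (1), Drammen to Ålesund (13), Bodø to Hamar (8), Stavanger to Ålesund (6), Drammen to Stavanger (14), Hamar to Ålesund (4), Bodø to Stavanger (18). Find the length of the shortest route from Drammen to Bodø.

23

Checking several routes:
Drammen - Ålesund - Stavanger - Hamar - Bodø: 13 + 6 + 1 + 8 = 28
Drammen - Stavanger - Ålesund - Hamar - Bodø: 14 + 6 + 4 + 8 = 32
Drammen - Stavanger - Hamar - Bodø: 14 + 1 + 8 = 23
Drammen - Ålesund - Hamar - Bodø: 13 + 4 + 8 = 25
Drammen - Stavanger - Bodø: 14 + 18 = 32
Best route has total 23 km.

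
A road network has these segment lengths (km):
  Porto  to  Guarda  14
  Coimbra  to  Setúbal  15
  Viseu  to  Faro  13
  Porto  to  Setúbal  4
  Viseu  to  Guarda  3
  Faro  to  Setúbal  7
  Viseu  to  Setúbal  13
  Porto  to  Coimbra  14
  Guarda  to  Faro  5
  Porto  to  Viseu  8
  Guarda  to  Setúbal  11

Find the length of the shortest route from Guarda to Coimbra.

A few of the Guarda→Coimbra routes:
Guarda - Setúbal - Porto - Coimbra: 11 + 4 + 14 = 29
Guarda - Porto - Coimbra: 14 + 14 = 28
Guarda - Setúbal - Coimbra: 11 + 15 = 26
Guarda - Viseu - Porto - Coimbra: 3 + 8 + 14 = 25
Guarda - Faro - Setúbal - Coimbra: 5 + 7 + 15 = 27
Best route has total 25 km.

25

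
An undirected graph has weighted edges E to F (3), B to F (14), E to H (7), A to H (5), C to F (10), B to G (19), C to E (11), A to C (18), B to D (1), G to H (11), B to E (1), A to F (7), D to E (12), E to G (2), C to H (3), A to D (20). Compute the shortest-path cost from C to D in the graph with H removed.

13

Checking several routes:
C → E → B → D: 11 + 1 + 1 = 13
C → F → E → B → D: 10 + 3 + 1 + 1 = 15
C → E → D: 11 + 12 = 23
Best route has total 13.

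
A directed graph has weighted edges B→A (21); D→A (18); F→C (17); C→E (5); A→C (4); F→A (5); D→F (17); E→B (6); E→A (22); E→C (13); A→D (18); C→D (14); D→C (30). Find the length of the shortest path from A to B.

15

Paths from A to B:
A → D → F → C → E → B: 18 + 17 + 17 + 5 + 6 = 63
A → D → C → E → B: 18 + 30 + 5 + 6 = 59
A → C → E → B: 4 + 5 + 6 = 15
Shortest: 15.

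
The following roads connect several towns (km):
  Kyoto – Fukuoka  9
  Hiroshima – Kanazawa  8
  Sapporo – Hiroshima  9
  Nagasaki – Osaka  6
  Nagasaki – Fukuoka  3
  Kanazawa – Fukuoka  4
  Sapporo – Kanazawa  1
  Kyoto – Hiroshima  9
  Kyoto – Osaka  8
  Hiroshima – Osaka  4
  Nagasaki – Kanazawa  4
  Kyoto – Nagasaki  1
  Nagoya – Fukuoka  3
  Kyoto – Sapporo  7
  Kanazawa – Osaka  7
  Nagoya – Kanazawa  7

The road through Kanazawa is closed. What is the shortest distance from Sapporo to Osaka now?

A few of the Sapporo→Osaka routes:
Sapporo→Hiroshima→Osaka: 9 + 4 = 13
Sapporo→Kyoto→Nagasaki→Osaka: 7 + 1 + 6 = 14
Sapporo→Kyoto→Osaka: 7 + 8 = 15
Best route has total 13 km.

13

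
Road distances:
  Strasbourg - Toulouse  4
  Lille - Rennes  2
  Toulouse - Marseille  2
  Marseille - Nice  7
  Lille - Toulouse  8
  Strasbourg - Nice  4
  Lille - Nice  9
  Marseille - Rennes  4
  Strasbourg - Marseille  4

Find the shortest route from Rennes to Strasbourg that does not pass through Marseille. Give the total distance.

14

Candidate routes:
Rennes → Lille → Toulouse → Strasbourg: 2 + 8 + 4 = 14
Rennes → Lille → Nice → Strasbourg: 2 + 9 + 4 = 15
Best route has total 14.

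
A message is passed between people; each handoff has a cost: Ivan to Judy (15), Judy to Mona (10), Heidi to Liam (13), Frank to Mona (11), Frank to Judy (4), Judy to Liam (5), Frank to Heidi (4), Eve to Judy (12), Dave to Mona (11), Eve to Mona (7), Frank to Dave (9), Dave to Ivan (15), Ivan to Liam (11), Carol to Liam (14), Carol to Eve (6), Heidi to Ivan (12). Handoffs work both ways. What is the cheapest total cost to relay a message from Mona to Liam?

15

Some routes from Mona to Liam:
Mona -> Eve -> Judy -> Liam: 7 + 12 + 5 = 24
Mona -> Frank -> Judy -> Liam: 11 + 4 + 5 = 20
Mona -> Judy -> Liam: 10 + 5 = 15
Best route has total 15.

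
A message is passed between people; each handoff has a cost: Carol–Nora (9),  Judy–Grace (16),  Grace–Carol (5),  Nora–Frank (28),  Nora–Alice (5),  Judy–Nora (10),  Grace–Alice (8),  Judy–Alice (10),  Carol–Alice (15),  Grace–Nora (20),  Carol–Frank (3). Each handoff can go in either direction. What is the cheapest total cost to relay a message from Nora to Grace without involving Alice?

14

Routes from Nora to Grace avoiding Alice:
Nora-Grace: 20
Nora-Judy-Grace: 10 + 16 = 26
Nora-Carol-Grace: 9 + 5 = 14
Nora-Frank-Carol-Grace: 28 + 3 + 5 = 36
The minimum is 14.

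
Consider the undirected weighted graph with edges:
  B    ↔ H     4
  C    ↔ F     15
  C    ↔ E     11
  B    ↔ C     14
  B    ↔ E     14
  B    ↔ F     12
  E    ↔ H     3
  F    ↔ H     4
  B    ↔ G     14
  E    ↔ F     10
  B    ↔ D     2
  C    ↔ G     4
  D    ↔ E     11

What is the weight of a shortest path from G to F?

19

Checking several routes:
G-C-E-F: 4 + 11 + 10 = 25
G-C-E-H-F: 4 + 11 + 3 + 4 = 22
G-C-F: 4 + 15 = 19
G-B-H-F: 14 + 4 + 4 = 22
Best route has total 19.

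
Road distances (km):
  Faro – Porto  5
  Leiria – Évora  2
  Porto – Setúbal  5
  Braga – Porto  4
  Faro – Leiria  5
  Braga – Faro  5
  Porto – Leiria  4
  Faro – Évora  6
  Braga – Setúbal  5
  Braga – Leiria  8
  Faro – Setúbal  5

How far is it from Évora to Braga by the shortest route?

A few of the Évora→Braga routes:
Évora-Leiria-Porto-Setúbal-Braga: 2 + 4 + 5 + 5 = 16
Évora-Faro-Porto-Braga: 6 + 5 + 4 = 15
Évora-Leiria-Faro-Braga: 2 + 5 + 5 = 12
Évora-Faro-Braga: 6 + 5 = 11
Évora-Leiria-Porto-Braga: 2 + 4 + 4 = 10
Évora-Leiria-Braga: 2 + 8 = 10
Shortest: 10 km.

10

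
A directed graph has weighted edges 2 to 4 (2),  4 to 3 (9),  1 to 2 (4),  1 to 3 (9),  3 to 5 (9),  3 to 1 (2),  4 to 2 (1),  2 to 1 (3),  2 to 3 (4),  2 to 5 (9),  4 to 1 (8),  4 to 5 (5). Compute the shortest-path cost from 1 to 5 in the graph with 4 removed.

13

Paths from 1 to 5 avoiding 4:
1-3-5: 9 + 9 = 18
1-2-3-5: 4 + 4 + 9 = 17
1-2-5: 4 + 9 = 13
Best route has total 13.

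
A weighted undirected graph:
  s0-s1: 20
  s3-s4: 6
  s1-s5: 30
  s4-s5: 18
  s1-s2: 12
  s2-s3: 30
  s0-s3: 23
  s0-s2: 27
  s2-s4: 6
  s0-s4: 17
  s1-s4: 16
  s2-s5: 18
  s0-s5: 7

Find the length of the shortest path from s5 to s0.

7

Checking several routes:
s5 - s2 - s4 - s0: 18 + 6 + 17 = 41
s5 - s0: 7
s5 - s4 - s0: 18 + 17 = 35
The minimum is 7.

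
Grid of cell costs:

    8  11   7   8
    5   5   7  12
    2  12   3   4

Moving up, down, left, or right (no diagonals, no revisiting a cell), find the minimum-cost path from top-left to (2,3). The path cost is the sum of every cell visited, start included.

32

Best path: [0,0] -> [1,0] -> [1,1] -> [1,2] -> [2,2] -> [2,3]
Cost: 8 + 5 + 5 + 7 + 3 + 4 = 32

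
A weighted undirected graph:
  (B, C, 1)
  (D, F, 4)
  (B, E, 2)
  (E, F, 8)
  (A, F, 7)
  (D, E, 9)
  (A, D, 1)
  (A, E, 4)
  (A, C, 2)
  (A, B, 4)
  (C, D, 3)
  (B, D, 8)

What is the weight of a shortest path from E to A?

4

Some routes from E to A:
E-B-A: 2 + 4 = 6
E-D-A: 9 + 1 = 10
E-B-C-D-A: 2 + 1 + 3 + 1 = 7
E-A: 4
E-B-C-A: 2 + 1 + 2 = 5
Best route has total 4.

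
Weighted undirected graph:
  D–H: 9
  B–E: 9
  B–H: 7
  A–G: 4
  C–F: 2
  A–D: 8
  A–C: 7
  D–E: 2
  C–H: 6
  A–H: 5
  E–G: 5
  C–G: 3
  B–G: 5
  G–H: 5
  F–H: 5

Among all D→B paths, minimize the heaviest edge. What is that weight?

Comparing a few candidate routes:
D - E - G - C - A - H - B: max(2, 5, 3, 7, 5, 7) = 7
D - E - G - H - B: max(2, 5, 5, 7) = 7
D - E - G - B: max(2, 5, 5) = 5
D - E - G - A - C - H - B: max(2, 5, 4, 7, 6, 7) = 7
D - E - G - A - C - F - H - B: max(2, 5, 4, 7, 2, 5, 7) = 7
D - E - G - A - H - B: max(2, 5, 4, 5, 7) = 7
Best route has worst link 5.

5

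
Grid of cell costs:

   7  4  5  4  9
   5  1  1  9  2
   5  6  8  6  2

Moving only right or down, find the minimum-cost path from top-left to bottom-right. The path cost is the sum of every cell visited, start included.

26

Best path: (0,0)→(0,1)→(1,1)→(1,2)→(1,3)→(1,4)→(2,4)
Cost: 7 + 4 + 1 + 1 + 9 + 2 + 2 = 26
For comparison, the top-then-right route costs 33.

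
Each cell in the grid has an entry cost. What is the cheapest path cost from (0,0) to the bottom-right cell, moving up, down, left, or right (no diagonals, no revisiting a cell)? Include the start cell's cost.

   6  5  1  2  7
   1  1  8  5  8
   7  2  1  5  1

17

Take (0,0) -> (1,0) -> (1,1) -> (2,1) -> (2,2) -> (2,3) -> (2,4) for a total of 6 + 1 + 1 + 2 + 1 + 5 + 1 = 17.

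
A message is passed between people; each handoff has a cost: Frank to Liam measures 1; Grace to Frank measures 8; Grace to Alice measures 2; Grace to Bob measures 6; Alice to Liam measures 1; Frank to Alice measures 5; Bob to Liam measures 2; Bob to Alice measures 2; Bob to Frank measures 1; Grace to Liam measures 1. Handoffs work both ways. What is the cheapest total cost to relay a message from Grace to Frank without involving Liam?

5

Paths from Grace to Frank avoiding Liam:
Grace - Frank: 8
Grace - Alice - Frank: 2 + 5 = 7
Grace - Bob - Frank: 6 + 1 = 7
Grace - Bob - Alice - Frank: 6 + 2 + 5 = 13
Grace - Alice - Bob - Frank: 2 + 2 + 1 = 5
Best route has total 5.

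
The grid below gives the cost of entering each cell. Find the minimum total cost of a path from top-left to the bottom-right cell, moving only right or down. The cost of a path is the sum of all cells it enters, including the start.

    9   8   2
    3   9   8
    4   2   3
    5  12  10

Take (0,0) (1,0) (2,0) (2,1) (2,2) (3,2) for a total of 9 + 3 + 4 + 2 + 3 + 10 = 31.
For comparison, the top-then-right route costs 40.

31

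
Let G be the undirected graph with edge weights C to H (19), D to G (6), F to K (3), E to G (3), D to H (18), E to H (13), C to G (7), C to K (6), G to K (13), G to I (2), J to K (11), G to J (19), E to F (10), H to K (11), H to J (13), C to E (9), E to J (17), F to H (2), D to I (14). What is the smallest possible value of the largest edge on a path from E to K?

7

Some routes from E to K:
E -> F -> K: max(10, 3) = 10
E -> F -> H -> K: max(10, 2, 11) = 11
E -> G -> C -> K: max(3, 7, 6) = 7
E -> G -> K: max(3, 13) = 13
E -> C -> K: max(9, 6) = 9
Best route has worst link 7.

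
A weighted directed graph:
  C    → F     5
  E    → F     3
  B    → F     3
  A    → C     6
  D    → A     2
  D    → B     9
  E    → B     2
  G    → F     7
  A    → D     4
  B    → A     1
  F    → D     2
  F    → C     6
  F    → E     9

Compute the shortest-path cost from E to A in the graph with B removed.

7

Paths from E to A avoiding B:
E - F - D - A: 3 + 2 + 2 = 7
The minimum is 7.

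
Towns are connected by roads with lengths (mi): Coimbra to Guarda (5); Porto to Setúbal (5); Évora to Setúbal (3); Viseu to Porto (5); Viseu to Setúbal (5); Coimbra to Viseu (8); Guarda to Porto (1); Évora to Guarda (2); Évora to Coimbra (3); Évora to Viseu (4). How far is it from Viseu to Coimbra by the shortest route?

A few of the Viseu→Coimbra routes:
Viseu-Coimbra: 8
Viseu-Évora-Coimbra: 4 + 3 = 7
Viseu-Porto-Guarda-Coimbra: 5 + 1 + 5 = 11
Best route has total 7 mi.

7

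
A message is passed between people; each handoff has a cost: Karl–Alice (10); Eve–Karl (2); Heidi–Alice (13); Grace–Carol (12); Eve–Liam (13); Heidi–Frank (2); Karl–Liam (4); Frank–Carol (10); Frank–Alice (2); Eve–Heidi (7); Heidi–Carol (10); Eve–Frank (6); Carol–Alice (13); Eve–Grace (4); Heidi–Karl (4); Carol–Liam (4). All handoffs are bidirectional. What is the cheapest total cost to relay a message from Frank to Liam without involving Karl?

A few of the Frank→Liam routes:
Frank - Alice - Carol - Liam: 2 + 13 + 4 = 19
Frank - Carol - Liam: 10 + 4 = 14
Frank - Eve - Liam: 6 + 13 = 19
Frank - Heidi - Carol - Liam: 2 + 10 + 4 = 16
The minimum is 14.

14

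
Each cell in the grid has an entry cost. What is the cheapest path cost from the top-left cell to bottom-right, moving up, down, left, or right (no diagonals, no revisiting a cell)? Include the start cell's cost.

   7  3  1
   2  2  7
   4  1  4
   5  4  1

Path r0c0 -> r1c0 -> r1c1 -> r2c1 -> r2c2 -> r3c2: 7 + 2 + 2 + 1 + 4 + 1 = 17.

17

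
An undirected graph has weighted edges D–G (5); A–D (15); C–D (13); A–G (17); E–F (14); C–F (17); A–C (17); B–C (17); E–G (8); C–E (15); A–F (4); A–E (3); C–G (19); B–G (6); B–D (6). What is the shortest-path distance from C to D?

Checking several routes:
C - G - D: 19 + 5 = 24
C - D: 13
C - B - D: 17 + 6 = 23
Best route has total 13.

13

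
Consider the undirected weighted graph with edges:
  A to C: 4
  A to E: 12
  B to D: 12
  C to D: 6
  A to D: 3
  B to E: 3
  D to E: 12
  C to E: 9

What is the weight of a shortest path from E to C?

9

A few of the E→C routes:
E - A - C: 12 + 4 = 16
E - C: 9
E - D - C: 12 + 6 = 18
Best route has total 9.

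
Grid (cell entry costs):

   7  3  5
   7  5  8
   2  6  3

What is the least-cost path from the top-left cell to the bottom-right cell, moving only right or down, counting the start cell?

24

One optimal route is r0c0→r0c1→r1c1→r2c1→r2c2.
Its cost is 7 + 3 + 5 + 6 + 3 = 24.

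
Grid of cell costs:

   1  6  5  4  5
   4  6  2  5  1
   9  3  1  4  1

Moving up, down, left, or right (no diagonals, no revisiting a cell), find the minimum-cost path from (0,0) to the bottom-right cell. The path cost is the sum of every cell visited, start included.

Best path: r0c0 -> r1c0 -> r1c1 -> r1c2 -> r2c2 -> r2c3 -> r2c4
Cost: 1 + 4 + 6 + 2 + 1 + 4 + 1 = 19

19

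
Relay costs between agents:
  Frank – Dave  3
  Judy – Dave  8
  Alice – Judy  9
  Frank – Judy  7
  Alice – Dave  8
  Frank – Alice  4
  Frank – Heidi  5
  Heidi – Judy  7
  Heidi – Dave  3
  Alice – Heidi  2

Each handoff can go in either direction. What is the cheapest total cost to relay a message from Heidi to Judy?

Checking several routes:
Heidi → Alice → Frank → Judy: 2 + 4 + 7 = 13
Heidi → Alice → Judy: 2 + 9 = 11
Heidi → Frank → Judy: 5 + 7 = 12
Heidi → Dave → Judy: 3 + 8 = 11
Heidi → Dave → Frank → Judy: 3 + 3 + 7 = 13
Heidi → Judy: 7
Shortest: 7.

7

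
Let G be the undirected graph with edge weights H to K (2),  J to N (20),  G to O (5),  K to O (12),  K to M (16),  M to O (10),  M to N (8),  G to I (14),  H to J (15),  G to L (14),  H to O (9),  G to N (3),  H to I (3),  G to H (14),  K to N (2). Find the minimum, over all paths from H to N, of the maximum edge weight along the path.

Checking several routes:
H-O-K-N: max(9, 12, 2) = 12
H-O-M-N: max(9, 10, 8) = 10
H-K-N: max(2, 2) = 2
H-K-O-M-N: max(2, 12, 10, 8) = 12
H-K-O-G-N: max(2, 12, 5, 3) = 12
H-O-G-N: max(9, 5, 3) = 9
Best route has worst link 2.

2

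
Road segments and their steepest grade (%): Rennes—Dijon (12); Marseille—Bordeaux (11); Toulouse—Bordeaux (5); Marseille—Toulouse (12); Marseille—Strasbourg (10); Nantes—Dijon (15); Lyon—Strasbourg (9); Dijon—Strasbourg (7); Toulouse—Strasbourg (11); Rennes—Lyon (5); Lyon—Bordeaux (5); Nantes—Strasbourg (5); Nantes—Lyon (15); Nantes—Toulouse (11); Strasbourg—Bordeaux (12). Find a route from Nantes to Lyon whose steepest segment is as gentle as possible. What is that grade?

Comparing a few candidate routes:
Nantes-Toulouse-Strasbourg-Lyon: max(11, 11, 9) = 11
Nantes-Strasbourg-Marseille-Bordeaux-Lyon: max(5, 10, 11, 5) = 11
Nantes-Strasbourg-Lyon: max(5, 9) = 9
Nantes-Strasbourg-Toulouse-Bordeaux-Lyon: max(5, 11, 5, 5) = 11
Best route has worst link 9%.

9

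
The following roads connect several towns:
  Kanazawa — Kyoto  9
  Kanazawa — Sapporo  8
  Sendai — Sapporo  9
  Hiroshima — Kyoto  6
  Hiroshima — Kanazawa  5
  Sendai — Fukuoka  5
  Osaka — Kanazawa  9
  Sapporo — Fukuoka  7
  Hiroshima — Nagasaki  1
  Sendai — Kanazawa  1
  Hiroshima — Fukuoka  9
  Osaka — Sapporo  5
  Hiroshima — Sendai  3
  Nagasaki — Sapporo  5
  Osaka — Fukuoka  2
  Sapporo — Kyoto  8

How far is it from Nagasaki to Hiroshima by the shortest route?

A few of the Nagasaki→Hiroshima routes:
Nagasaki-Sapporo-Sendai-Hiroshima: 5 + 9 + 3 = 17
Nagasaki-Sapporo-Kanazawa-Sendai-Hiroshima: 5 + 8 + 1 + 3 = 17
Nagasaki-Hiroshima: 1
Best route has total 1.

1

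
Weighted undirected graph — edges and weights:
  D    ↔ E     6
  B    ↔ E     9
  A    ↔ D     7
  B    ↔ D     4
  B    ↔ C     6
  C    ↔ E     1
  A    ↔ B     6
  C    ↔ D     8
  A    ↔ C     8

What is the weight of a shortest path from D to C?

7

Checking several routes:
D→C: 8
D→B→E→C: 4 + 9 + 1 = 14
D→B→A→C: 4 + 6 + 8 = 18
D→E→C: 6 + 1 = 7
D→B→C: 4 + 6 = 10
D→A→C: 7 + 8 = 15
Best route has total 7.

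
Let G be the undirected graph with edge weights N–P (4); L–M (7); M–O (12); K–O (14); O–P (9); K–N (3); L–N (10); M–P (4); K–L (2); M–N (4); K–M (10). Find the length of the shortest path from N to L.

5

Comparing a few candidate routes:
N → K → L: 3 + 2 = 5
N → M → L: 4 + 7 = 11
N → L: 10
N → M → K → L: 4 + 10 + 2 = 16
N → P → M → K → L: 4 + 4 + 10 + 2 = 20
N → P → M → L: 4 + 4 + 7 = 15
Shortest: 5.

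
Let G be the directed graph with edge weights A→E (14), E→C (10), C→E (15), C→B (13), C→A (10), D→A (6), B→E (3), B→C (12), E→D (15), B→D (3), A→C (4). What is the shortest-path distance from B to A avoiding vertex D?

Candidate routes:
B → C → A: 12 + 10 = 22
B → E → C → A: 3 + 10 + 10 = 23
Shortest: 22.

22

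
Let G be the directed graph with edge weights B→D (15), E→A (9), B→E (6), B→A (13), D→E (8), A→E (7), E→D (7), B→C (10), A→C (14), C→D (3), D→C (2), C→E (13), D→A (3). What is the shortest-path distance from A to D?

14

Routes from A to D:
A → C → E → D: 14 + 13 + 7 = 34
A → C → D: 14 + 3 = 17
A → E → D: 7 + 7 = 14
The minimum is 14.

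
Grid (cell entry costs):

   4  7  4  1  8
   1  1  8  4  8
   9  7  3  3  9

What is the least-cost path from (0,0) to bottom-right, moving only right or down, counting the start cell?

Take [0,0]→[1,0]→[1,1]→[2,1]→[2,2]→[2,3]→[2,4] for a total of 4 + 1 + 1 + 7 + 3 + 3 + 9 = 28.

28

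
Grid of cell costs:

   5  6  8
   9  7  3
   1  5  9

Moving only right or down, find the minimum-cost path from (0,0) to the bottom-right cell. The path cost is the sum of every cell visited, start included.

29

One optimal route is (0,0) (1,0) (2,0) (2,1) (2,2).
Its cost is 5 + 9 + 1 + 5 + 9 = 29.
(Top row then right column would cost 31.)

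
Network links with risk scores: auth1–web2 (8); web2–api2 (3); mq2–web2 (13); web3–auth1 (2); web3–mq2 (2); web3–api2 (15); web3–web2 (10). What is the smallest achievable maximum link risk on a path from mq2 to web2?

Routes from mq2 to web2:
mq2-web3-web2: max(2, 10) = 10
mq2-web2: max(13) = 13
mq2-web3-auth1-web2: max(2, 2, 8) = 8
mq2-web3-api2-web2: max(2, 15, 3) = 15
Smallest bottleneck: 8.

8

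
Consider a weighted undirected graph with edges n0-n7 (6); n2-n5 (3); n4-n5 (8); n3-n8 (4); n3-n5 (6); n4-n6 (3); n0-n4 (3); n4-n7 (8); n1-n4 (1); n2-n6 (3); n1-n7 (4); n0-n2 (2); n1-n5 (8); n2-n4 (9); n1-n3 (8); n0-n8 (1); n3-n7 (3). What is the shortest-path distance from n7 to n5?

Checking several routes:
n7 -> n3 -> n8 -> n0 -> n2 -> n5: 3 + 4 + 1 + 2 + 3 = 13
n7 -> n1 -> n4 -> n5: 4 + 1 + 8 = 13
n7 -> n0 -> n2 -> n5: 6 + 2 + 3 = 11
n7 -> n1 -> n4 -> n0 -> n2 -> n5: 4 + 1 + 3 + 2 + 3 = 13
n7 -> n3 -> n5: 3 + 6 = 9
n7 -> n1 -> n5: 4 + 8 = 12
Best route has total 9.

9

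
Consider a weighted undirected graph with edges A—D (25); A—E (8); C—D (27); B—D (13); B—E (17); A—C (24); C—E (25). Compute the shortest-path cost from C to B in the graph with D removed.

42

Routes from C to B avoiding D:
C → A → E → B: 24 + 8 + 17 = 49
C → E → B: 25 + 17 = 42
The minimum is 42.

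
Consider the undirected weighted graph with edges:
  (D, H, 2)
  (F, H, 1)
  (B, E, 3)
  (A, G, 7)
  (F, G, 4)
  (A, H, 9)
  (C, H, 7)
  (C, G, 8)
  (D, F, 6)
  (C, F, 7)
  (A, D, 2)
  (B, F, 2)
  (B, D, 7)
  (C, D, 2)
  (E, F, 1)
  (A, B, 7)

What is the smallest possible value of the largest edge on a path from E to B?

2

Checking several routes:
E -> B: max(3) = 3
E -> F -> G -> A -> B: max(1, 4, 7, 7) = 7
E -> F -> B: max(1, 2) = 2
The minimum achievable maximum is 2.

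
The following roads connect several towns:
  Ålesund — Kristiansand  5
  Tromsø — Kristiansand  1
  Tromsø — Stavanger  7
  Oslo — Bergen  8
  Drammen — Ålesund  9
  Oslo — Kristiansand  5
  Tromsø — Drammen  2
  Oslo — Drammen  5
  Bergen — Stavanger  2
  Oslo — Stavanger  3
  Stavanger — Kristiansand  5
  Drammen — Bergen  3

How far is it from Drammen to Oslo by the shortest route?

Some routes from Drammen to Oslo:
Drammen-Bergen-Stavanger-Oslo: 3 + 2 + 3 = 8
Drammen-Oslo: 5
Drammen-Tromsø-Kristiansand-Oslo: 2 + 1 + 5 = 8
Best route has total 5.

5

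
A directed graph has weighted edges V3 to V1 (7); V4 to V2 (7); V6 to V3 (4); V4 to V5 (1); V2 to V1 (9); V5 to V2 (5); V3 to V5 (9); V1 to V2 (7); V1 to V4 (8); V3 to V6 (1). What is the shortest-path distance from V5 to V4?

22

Routes from V5 to V4:
V5-V2-V1-V4: 5 + 9 + 8 = 22
The minimum is 22.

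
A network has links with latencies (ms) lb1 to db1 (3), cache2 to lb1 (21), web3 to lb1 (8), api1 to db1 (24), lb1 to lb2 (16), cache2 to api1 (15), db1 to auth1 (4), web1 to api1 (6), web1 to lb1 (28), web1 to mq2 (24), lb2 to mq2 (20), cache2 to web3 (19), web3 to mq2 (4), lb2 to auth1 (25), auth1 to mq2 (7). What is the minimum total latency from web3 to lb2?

Checking several routes:
web3 -> lb1 -> lb2: 8 + 16 = 24
web3 -> mq2 -> auth1 -> db1 -> lb1 -> lb2: 4 + 7 + 4 + 3 + 16 = 34
web3 -> mq2 -> lb2: 4 + 20 = 24
Best route has total 24 ms.

24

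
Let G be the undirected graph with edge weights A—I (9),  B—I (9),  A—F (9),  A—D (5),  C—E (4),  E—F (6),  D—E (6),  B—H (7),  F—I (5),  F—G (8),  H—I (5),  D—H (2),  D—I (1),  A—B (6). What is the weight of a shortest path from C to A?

Comparing a few candidate routes:
C - E - D - A: 4 + 6 + 5 = 15
C - E - F - I - D - A: 4 + 6 + 5 + 1 + 5 = 21
C - E - D - I - A: 4 + 6 + 1 + 9 = 20
C - E - F - A: 4 + 6 + 9 = 19
Best route has total 15.

15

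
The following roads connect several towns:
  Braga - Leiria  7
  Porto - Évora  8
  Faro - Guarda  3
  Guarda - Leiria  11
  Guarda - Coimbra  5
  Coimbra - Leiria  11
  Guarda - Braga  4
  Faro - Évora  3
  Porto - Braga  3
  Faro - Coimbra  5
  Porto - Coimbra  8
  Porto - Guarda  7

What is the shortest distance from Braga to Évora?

A few of the Braga→Évora routes:
Braga → Guarda → Faro → Évora: 4 + 3 + 3 = 10
Braga → Porto → Évora: 3 + 8 = 11
Braga → Guarda → Coimbra → Faro → Évora: 4 + 5 + 5 + 3 = 17
Braga → Porto → Guarda → Faro → Évora: 3 + 7 + 3 + 3 = 16
Shortest: 10.

10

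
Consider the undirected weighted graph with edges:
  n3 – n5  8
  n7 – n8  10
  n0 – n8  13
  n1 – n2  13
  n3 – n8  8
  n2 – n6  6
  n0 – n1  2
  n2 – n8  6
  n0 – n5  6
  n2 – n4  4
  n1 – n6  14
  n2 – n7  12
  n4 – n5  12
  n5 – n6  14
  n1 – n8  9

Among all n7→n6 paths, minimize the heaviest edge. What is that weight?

10

A few of the n7→n6 routes:
n7 -> n8 -> n2 -> n6: max(10, 6, 6) = 10
n7 -> n8 -> n3 -> n5 -> n4 -> n2 -> n6: max(10, 8, 8, 12, 4, 6) = 12
n7 -> n8 -> n1 -> n0 -> n5 -> n4 -> n2 -> n6: max(10, 9, 2, 6, 12, 4, 6) = 12
n7 -> n8 -> n1 -> n2 -> n6: max(10, 9, 13, 6) = 13
n7 -> n2 -> n6: max(12, 6) = 12
The minimum achievable maximum is 10.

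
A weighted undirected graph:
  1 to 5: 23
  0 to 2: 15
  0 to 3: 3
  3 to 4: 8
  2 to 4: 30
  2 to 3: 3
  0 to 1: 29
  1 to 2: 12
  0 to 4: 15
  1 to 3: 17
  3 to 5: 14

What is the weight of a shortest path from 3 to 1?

15

A few of the 3→1 routes:
3→5→1: 14 + 23 = 37
3→1: 17
3→0→2→1: 3 + 15 + 12 = 30
3→2→1: 3 + 12 = 15
3→0→1: 3 + 29 = 32
3→2→0→1: 3 + 15 + 29 = 47
The minimum is 15.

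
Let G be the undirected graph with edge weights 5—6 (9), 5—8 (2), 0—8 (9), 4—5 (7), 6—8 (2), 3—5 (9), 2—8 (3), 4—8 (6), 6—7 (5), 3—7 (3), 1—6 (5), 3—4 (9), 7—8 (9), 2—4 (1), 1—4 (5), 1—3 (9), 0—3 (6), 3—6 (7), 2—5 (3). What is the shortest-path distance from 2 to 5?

A few of the 2→5 routes:
2→8→6→5: 3 + 2 + 9 = 14
2→4→5: 1 + 7 = 8
2→4→8→5: 1 + 6 + 2 = 9
2→5: 3
2→8→5: 3 + 2 = 5
The minimum is 3.

3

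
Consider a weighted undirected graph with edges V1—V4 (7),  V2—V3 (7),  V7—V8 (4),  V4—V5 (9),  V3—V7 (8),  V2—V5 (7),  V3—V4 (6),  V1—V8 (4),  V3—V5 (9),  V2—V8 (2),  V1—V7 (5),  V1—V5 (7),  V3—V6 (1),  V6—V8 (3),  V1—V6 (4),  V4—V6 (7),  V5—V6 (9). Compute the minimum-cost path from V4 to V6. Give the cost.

Checking several routes:
V4-V6: 7
V4-V1-V8-V6: 7 + 4 + 3 = 14
V4-V3-V6: 6 + 1 = 7
V4-V1-V6: 7 + 4 = 11
The minimum is 7.

7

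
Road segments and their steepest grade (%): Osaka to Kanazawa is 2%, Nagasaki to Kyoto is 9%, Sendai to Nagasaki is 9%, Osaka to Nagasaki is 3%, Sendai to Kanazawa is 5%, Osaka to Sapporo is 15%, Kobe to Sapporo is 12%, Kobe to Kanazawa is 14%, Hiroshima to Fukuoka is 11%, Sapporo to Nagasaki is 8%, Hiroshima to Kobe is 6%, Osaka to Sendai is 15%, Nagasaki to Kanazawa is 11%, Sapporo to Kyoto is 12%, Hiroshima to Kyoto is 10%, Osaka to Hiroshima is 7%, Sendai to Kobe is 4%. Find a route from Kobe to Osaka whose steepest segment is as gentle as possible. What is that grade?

A few of the Kobe→Osaka routes:
Kobe - Sendai - Nagasaki - Osaka: max(4, 9, 3) = 9
Kobe - Hiroshima - Osaka: max(6, 7) = 7
Kobe - Sendai - Kanazawa - Osaka: max(4, 5, 2) = 5
Best route has worst link 5%.

5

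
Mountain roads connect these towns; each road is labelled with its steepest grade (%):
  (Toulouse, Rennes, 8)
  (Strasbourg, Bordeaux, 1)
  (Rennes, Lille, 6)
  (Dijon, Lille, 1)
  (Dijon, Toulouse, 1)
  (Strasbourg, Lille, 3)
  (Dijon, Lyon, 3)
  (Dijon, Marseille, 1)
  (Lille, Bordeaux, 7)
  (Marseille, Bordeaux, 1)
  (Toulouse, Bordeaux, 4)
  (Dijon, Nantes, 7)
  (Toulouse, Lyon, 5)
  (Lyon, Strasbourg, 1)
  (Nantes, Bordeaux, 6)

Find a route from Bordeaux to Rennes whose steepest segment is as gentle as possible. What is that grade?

6

A few of the Bordeaux→Rennes routes:
Bordeaux - Strasbourg - Lille - Rennes: max(1, 3, 6) = 6
Bordeaux - Strasbourg - Lyon - Toulouse - Dijon - Lille - Rennes: max(1, 1, 5, 1, 1, 6) = 6
Bordeaux - Toulouse - Dijon - Lille - Rennes: max(4, 1, 1, 6) = 6
Bordeaux - Strasbourg - Lyon - Dijon - Lille - Rennes: max(1, 1, 3, 1, 6) = 6
Bordeaux - Toulouse - Dijon - Lyon - Strasbourg - Lille - Rennes: max(4, 1, 3, 1, 3, 6) = 6
The minimum achievable maximum is 6%.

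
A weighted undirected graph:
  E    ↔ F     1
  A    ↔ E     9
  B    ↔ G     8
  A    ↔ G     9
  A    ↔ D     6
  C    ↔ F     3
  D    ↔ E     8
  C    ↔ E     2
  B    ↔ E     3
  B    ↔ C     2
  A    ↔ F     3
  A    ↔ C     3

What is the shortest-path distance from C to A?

A few of the C→A routes:
C-A: 3
C-F-A: 3 + 3 = 6
C-B-E-F-A: 2 + 3 + 1 + 3 = 9
C-E-F-A: 2 + 1 + 3 = 6
Best route has total 3.

3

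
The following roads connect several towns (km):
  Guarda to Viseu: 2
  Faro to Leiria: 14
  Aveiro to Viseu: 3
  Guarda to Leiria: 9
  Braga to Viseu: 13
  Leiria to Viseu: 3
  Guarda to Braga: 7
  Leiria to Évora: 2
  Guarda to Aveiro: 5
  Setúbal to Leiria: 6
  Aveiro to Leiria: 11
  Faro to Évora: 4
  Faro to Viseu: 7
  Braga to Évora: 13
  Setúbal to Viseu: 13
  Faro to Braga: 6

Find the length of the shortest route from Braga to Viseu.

9

Comparing a few candidate routes:
Braga -> Faro -> Viseu: 6 + 7 = 13
Braga -> Viseu: 13
Braga -> Guarda -> Aveiro -> Viseu: 7 + 5 + 3 = 15
Braga -> Guarda -> Viseu: 7 + 2 = 9
Shortest: 9 km.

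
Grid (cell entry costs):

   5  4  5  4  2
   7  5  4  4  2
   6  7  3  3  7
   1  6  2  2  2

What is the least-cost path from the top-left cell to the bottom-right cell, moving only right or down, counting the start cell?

27

Cheapest: r0c0→r0c1→r0c2→r1c2→r2c2→r3c2→r3c3→r3c4
  5 + 4 + 5 + 4 + 3 + 2 + 2 + 2 = 27
(Top row then right column would cost 31.)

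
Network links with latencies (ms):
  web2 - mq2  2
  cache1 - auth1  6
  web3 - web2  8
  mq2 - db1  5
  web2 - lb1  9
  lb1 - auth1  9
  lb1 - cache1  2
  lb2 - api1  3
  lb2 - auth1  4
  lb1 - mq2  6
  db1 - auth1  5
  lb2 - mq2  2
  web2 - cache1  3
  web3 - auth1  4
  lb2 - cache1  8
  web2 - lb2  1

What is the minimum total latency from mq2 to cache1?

5

Some routes from mq2 to cache1:
mq2 - lb2 - web2 - cache1: 2 + 1 + 3 = 6
mq2 - lb2 - auth1 - cache1: 2 + 4 + 6 = 12
mq2 - web2 - lb2 - cache1: 2 + 1 + 8 = 11
mq2 - lb2 - cache1: 2 + 8 = 10
mq2 - lb1 - cache1: 6 + 2 = 8
mq2 - web2 - cache1: 2 + 3 = 5
Best route has total 5 ms.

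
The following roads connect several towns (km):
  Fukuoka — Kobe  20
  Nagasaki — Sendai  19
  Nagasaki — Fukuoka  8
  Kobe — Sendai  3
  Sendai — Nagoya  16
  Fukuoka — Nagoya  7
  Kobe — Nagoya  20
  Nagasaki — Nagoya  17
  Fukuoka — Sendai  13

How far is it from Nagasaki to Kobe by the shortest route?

Comparing a few candidate routes:
Nagasaki → Nagoya → Sendai → Kobe: 17 + 16 + 3 = 36
Nagasaki → Fukuoka → Nagoya → Sendai → Kobe: 8 + 7 + 16 + 3 = 34
Nagasaki → Fukuoka → Sendai → Kobe: 8 + 13 + 3 = 24
Nagasaki → Fukuoka → Nagoya → Kobe: 8 + 7 + 20 = 35
Nagasaki → Sendai → Kobe: 19 + 3 = 22
Nagasaki → Fukuoka → Kobe: 8 + 20 = 28
Best route has total 22 km.

22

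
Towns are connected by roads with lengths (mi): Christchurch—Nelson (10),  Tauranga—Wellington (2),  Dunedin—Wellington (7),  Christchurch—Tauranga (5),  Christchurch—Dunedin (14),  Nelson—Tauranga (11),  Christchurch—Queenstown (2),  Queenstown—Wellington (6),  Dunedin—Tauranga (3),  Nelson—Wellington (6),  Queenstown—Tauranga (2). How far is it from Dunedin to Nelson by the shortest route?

A few of the Dunedin→Nelson routes:
Dunedin -> Tauranga -> Wellington -> Nelson: 3 + 2 + 6 = 11
Dunedin -> Tauranga -> Queenstown -> Wellington -> Nelson: 3 + 2 + 6 + 6 = 17
Dunedin -> Tauranga -> Nelson: 3 + 11 = 14
Dunedin -> Wellington -> Nelson: 7 + 6 = 13
Dunedin -> Tauranga -> Queenstown -> Christchurch -> Nelson: 3 + 2 + 2 + 10 = 17
The minimum is 11 mi.

11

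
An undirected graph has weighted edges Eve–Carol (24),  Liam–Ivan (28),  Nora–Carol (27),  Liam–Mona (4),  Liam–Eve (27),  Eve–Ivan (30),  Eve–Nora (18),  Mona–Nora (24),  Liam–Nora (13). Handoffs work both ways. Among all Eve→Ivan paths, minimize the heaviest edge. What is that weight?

Checking several routes:
Eve→Carol→Nora→Mona→Liam→Ivan: max(24, 27, 24, 4, 28) = 28
Eve→Carol→Nora→Liam→Ivan: max(24, 27, 13, 28) = 28
Eve→Nora→Liam→Ivan: max(18, 13, 28) = 28
Eve→Nora→Mona→Liam→Ivan: max(18, 24, 4, 28) = 28
Smallest bottleneck: 28.

28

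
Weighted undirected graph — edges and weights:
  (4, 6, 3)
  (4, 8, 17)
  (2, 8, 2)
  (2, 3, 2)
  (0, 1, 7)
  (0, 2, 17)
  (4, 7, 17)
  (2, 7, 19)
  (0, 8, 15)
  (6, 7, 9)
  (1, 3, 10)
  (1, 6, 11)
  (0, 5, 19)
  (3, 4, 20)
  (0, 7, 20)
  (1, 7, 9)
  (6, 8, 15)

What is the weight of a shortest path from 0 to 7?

16

Checking several routes:
0 → 1 → 6 → 7: 7 + 11 + 9 = 27
0 → 2 → 7: 17 + 19 = 36
0 → 7: 20
0 → 1 → 7: 7 + 9 = 16
Best route has total 16.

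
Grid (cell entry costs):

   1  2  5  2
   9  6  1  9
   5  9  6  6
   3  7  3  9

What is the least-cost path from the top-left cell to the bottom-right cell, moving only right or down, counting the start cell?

27

One optimal route is [0,0] [0,1] [0,2] [1,2] [2,2] [3,2] [3,3].
Its cost is 1 + 2 + 5 + 1 + 6 + 3 + 9 = 27.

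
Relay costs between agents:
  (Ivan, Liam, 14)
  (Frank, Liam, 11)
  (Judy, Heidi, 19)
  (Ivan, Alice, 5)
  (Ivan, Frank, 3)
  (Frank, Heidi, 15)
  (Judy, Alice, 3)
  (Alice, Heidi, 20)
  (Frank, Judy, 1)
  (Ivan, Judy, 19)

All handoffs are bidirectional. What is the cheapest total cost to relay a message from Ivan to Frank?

A few of the Ivan→Frank routes:
Ivan→Frank: 3
Ivan→Alice→Judy→Frank: 5 + 3 + 1 = 9
Ivan→Judy→Frank: 19 + 1 = 20
Ivan→Liam→Frank: 14 + 11 = 25
Shortest: 3.

3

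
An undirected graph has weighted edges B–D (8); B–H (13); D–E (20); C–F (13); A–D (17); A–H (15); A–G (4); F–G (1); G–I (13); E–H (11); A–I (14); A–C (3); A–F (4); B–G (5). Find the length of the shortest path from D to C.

20

Comparing a few candidate routes:
D -> A -> F -> C: 17 + 4 + 13 = 34
D -> B -> G -> A -> C: 8 + 5 + 4 + 3 = 20
D -> B -> G -> F -> C: 8 + 5 + 1 + 13 = 27
D -> A -> C: 17 + 3 = 20
D -> B -> G -> A -> F -> C: 8 + 5 + 4 + 4 + 13 = 34
D -> B -> G -> F -> A -> C: 8 + 5 + 1 + 4 + 3 = 21
Best route has total 20.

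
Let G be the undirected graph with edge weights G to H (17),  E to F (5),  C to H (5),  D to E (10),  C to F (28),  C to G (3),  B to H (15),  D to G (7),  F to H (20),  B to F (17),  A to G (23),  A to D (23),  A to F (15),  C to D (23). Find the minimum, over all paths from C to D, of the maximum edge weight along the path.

7

Some routes from C to D:
C-H-B-F-E-D: max(5, 15, 17, 5, 10) = 17
C-H-G-D: max(5, 17, 7) = 17
C-G-D: max(3, 7) = 7
The minimum achievable maximum is 7.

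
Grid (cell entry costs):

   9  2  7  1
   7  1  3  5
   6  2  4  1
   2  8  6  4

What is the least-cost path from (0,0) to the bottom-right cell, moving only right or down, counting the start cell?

Path r0c0 r0c1 r1c1 r2c1 r2c2 r2c3 r3c3: 9 + 2 + 1 + 2 + 4 + 1 + 4 = 23.

23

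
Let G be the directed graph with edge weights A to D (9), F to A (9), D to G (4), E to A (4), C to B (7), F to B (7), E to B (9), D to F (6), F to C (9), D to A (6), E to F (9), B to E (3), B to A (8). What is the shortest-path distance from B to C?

Routes from B to C:
B→E→F→C: 3 + 9 + 9 = 21
B→A→D→F→C: 8 + 9 + 6 + 9 = 32
B→E→A→D→F→C: 3 + 4 + 9 + 6 + 9 = 31
Shortest: 21.

21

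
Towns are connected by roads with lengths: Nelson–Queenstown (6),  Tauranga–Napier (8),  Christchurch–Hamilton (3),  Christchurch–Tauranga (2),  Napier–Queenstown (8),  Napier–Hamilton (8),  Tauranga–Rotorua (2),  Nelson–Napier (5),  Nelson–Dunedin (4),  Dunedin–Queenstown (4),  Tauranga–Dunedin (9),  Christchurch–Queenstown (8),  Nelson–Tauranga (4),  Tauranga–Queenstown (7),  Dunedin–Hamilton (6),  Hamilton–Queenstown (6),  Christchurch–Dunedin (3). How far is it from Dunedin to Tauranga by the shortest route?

Some routes from Dunedin to Tauranga:
Dunedin → Tauranga: 9
Dunedin → Nelson → Tauranga: 4 + 4 = 8
Dunedin → Hamilton → Christchurch → Tauranga: 6 + 3 + 2 = 11
Dunedin → Christchurch → Tauranga: 3 + 2 = 5
Shortest: 5.

5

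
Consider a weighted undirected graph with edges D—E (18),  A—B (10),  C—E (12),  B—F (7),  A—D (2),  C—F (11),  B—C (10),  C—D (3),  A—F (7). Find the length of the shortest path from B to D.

A few of the B→D routes:
B-A-D: 10 + 2 = 12
B-F-A-D: 7 + 7 + 2 = 16
B-C-D: 10 + 3 = 13
B-F-C-D: 7 + 11 + 3 = 21
Shortest: 12.

12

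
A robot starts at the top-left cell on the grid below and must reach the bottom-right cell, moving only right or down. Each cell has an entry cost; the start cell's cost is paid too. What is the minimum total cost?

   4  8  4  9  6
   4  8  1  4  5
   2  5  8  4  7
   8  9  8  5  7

37

Take (0,0)→(0,1)→(0,2)→(1,2)→(1,3)→(2,3)→(3,3)→(3,4) for a total of 4 + 8 + 4 + 1 + 4 + 4 + 5 + 7 = 37.
(Top row then right column would cost 50.)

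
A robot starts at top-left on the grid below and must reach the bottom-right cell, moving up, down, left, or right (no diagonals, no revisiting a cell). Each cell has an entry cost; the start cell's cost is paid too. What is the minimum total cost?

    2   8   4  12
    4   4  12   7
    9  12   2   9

33

One optimal route is r0c0→r1c0→r1c1→r1c2→r2c2→r2c3.
Its cost is 2 + 4 + 4 + 12 + 2 + 9 = 33.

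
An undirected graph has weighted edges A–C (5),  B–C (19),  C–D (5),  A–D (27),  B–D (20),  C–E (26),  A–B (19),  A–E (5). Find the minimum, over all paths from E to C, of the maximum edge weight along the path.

5

Checking several routes:
E-A-C: max(5, 5) = 5
E-A-B-D-C: max(5, 19, 20, 5) = 20
E-C: max(26) = 26
E-A-B-C: max(5, 19, 19) = 19
The minimum achievable maximum is 5.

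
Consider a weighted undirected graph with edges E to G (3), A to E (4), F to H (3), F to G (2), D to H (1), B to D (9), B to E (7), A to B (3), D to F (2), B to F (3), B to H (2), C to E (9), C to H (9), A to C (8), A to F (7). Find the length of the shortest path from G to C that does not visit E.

Comparing a few candidate routes:
G → F → D → H → C: 2 + 2 + 1 + 9 = 14
G → F → B → A → C: 2 + 3 + 3 + 8 = 16
G → F → H → C: 2 + 3 + 9 = 14
Best route has total 14.

14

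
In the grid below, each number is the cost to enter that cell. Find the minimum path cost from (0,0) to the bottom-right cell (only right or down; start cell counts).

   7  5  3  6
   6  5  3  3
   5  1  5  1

22

One optimal route is (0,0)→(0,1)→(0,2)→(1,2)→(1,3)→(2,3).
Its cost is 7 + 5 + 3 + 3 + 3 + 1 = 22.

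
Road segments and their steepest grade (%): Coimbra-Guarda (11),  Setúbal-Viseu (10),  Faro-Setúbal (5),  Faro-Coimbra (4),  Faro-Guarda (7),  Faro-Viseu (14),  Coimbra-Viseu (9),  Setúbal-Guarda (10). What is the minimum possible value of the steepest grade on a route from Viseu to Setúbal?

Checking several routes:
Viseu-Coimbra-Faro-Setúbal: max(9, 4, 5) = 9
Viseu-Coimbra-Faro-Guarda-Setúbal: max(9, 4, 7, 10) = 10
Viseu-Setúbal: max(10) = 10
Smallest bottleneck: 9%.

9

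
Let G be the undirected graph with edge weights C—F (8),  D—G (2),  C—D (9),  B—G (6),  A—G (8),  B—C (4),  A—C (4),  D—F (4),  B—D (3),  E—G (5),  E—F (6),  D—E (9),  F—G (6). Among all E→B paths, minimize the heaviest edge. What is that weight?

5

Checking several routes:
E→G→F→D→B: max(5, 6, 4, 3) = 6
E→G→B: max(5, 6) = 6
E→G→D→B: max(5, 2, 3) = 5
Best route has worst link 5.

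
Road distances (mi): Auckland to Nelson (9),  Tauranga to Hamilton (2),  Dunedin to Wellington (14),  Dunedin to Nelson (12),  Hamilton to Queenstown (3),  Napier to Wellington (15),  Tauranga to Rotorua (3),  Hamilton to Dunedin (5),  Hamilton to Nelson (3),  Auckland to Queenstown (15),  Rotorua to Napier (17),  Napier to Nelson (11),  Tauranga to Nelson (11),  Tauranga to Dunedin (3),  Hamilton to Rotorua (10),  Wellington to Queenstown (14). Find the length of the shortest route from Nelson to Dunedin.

Some routes from Nelson to Dunedin:
Nelson - Dunedin: 12
Nelson - Hamilton - Dunedin: 3 + 5 = 8
Nelson - Hamilton - Tauranga - Dunedin: 3 + 2 + 3 = 8
The minimum is 8 mi.

8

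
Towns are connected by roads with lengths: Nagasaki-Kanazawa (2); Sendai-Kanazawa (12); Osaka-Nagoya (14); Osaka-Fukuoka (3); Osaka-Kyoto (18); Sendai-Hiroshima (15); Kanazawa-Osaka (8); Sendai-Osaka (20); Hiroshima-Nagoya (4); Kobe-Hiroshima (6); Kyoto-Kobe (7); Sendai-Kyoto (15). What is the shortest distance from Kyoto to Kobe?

A few of the Kyoto→Kobe routes:
Kyoto - Sendai - Osaka - Nagoya - Hiroshima - Kobe: 15 + 20 + 14 + 4 + 6 = 59
Kyoto - Sendai - Hiroshima - Kobe: 15 + 15 + 6 = 36
Kyoto - Osaka - Nagoya - Hiroshima - Kobe: 18 + 14 + 4 + 6 = 42
Kyoto - Osaka - Kanazawa - Sendai - Hiroshima - Kobe: 18 + 8 + 12 + 15 + 6 = 59
Kyoto - Kobe: 7
Kyoto - Osaka - Sendai - Hiroshima - Kobe: 18 + 20 + 15 + 6 = 59
Best route has total 7.

7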